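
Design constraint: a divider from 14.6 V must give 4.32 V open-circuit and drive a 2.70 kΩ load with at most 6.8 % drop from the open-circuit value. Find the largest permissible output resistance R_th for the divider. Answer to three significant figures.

R_th ≤ 197 Ω

Loading drop = R_th/(R_th + R_L) ≤ 0.0680, so R_th ≤ R_L · ε/(1−ε) = 2.70 kΩ × 0.0680/0.9320 = 197 Ω.
(Any R1, R2 with R2/(R1+R2) = 0.296 and R1‖R2 ≤ 197 Ω will meet the spec.)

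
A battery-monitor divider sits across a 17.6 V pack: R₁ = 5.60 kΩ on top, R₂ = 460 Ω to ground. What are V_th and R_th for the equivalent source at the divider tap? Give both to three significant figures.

V_th = 1.34 V, R_th = 425 Ω

V_th is the open-circuit tap voltage: 17.6 × 460/(5600 + 460) = 1.34 V.
With the supply zeroed, R₁ and R₂ appear in parallel from the tap: R_th = R₁‖R₂ = (5600 × 460)/6060 = 425 Ω.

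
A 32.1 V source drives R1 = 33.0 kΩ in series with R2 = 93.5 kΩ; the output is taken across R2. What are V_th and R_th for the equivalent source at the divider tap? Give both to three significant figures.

V_th = 23.7 V, R_th = 24.4 kΩ

V_th is the open-circuit tap voltage: 32.1 × 93.5/(33.0 + 93.5) = 23.7 V.
With the supply zeroed, R1 and R2 appear in parallel from the tap: R_th = R1‖R2 = (33.0 × 93.5)/126.5 = 24.4 kΩ.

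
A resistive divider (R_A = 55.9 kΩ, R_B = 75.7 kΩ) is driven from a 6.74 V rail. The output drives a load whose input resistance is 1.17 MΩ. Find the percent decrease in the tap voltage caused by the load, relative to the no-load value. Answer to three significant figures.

2.67 %

The divider's output (Thévenin) resistance is R_A‖R_B = 32.16 kΩ.
Fractional drop under load = R_th/(R_th + R_L) = 32.16 / (32.16 + 1170) = 0.02675.
So the output falls by 2.67 %.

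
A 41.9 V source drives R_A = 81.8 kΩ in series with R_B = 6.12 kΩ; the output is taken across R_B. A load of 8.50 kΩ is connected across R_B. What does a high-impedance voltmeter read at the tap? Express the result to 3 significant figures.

V_out ≈ 1.75 V

The load sits in parallel with R_B: R_B‖R_L = (6.12 × 8.50) / (6.12 + 8.50) = 3.558 kΩ.
V_out = 41.9 × 3.558 / (81.8 + 3.558) = 41.9 × 3.558/85.36 = 1.75 V.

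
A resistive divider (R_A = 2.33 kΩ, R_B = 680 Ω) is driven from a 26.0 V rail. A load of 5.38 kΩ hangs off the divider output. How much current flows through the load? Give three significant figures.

I_L ≈ 0.994 mA

R_B‖R_L = 603.7 Ω; V_out = 26.0 × 603.7/2934 = 5.350 V.
I_L = V_out / R_L = 5.350 / 5.38 kΩ = 0.994 mA.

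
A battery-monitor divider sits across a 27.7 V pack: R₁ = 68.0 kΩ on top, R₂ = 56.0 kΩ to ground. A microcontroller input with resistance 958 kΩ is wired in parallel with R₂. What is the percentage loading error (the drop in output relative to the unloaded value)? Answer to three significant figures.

3.11 %

The divider's output (Thévenin) resistance is R₁‖R₂ = 30.71 kΩ.
Fractional drop under load = R_th/(R_th + R_L) = 30.71 / (30.71 + 958) = 0.03106.
So the output falls by 3.11 %.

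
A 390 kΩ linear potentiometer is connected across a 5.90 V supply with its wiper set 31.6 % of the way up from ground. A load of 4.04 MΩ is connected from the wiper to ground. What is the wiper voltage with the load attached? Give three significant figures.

V ≈ 1.83 V

The wiper splits the pot into (1−α)R = 266.8 kΩ above and αR = 123.2 kΩ below.
Lower section ‖ load = 119.6 kΩ.
V_wiper = 5.90 × 119.6/(266.8 + 119.6) = 1.83 V.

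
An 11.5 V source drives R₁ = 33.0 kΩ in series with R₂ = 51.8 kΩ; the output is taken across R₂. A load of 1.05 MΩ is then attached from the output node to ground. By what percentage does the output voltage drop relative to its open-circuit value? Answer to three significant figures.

1.88 %

The divider's output (Thévenin) resistance is R₁‖R₂ = 20.16 kΩ.
Fractional drop under load = R_th/(R_th + R_L) = 20.16 / (20.16 + 1050) = 0.01884.
So the output falls by 1.88 %.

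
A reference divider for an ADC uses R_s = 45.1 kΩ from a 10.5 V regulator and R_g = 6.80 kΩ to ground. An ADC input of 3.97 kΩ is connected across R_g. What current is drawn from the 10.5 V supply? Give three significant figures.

R_g‖R_L = 2.507 kΩ, so the source sees R_s + R_g‖R_L = 47.61 kΩ.
I = 10.5 V / 47.61 kΩ = 0.221 mA.

I ≈ 0.221 mA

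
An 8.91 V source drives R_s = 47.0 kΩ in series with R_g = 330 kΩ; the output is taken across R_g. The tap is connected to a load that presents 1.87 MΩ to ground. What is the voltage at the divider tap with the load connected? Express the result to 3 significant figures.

V_out ≈ 7.63 V

The load sits in parallel with R_g: R_g‖R_L = (330 × 1870) / (330 + 1870) = 280.5 kΩ.
V_out = 8.91 × 280.5 / (47.0 + 280.5) = 8.91 × 280.5/327.5 = 7.63 V.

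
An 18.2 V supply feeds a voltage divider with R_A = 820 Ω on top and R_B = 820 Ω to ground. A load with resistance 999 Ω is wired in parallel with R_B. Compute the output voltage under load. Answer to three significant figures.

The load sits in parallel with R_B: R_B‖R_L = (820 × 999) / (820 + 999) = 450.3 Ω.
V_out = 18.2 × 450.3 / (820 + 450.3) = 18.2 × 450.3/1270 = 6.45 V.
(Unloaded it would have been 9.10 V.)

V_out ≈ 6.45 V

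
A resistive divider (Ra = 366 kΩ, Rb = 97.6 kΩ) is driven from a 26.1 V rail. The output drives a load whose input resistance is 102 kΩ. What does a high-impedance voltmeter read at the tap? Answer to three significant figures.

The load sits in parallel with Rb: Rb‖R_L = (97.6 × 102) / (97.6 + 102) = 49.88 kΩ.
V_out = 26.1 × 49.88 / (366 + 49.88) = 26.1 × 49.88/415.9 = 3.13 V.
(Unloaded it would have been 5.49 V.)

V_out ≈ 3.13 V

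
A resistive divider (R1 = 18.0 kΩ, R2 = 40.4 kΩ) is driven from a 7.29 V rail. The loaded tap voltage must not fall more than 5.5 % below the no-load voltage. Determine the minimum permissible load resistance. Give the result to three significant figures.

Output resistance R_th = R1‖R2 = (18.0 × 40.4)/58.40 = 12.45 kΩ.
The fractional drop is R_th/(R_th + R_L); requiring this ≤ 0.0550 gives R_L ≥ R_th(1/0.0550 − 1) = 12.45 × 17.18 = 214 kΩ.

R_L(min) ≈ 214 kΩ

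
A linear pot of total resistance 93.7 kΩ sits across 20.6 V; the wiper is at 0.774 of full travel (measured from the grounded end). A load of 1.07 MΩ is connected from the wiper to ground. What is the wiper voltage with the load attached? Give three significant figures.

V ≈ 15.7 V

The wiper splits the pot into (1−α)R = 21.18 kΩ above and αR = 72.52 kΩ below.
Lower section ‖ load = 67.92 kΩ.
V_wiper = 20.6 × 67.92/(21.18 + 67.92) = 15.7 V.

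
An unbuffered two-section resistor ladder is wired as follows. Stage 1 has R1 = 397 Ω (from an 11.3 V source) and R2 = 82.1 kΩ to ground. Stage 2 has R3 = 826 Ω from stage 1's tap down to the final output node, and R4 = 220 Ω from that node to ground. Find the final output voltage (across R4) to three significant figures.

Stage 2 presents R3+R4 = 1046 Ω as a load on stage 1's tap.
Stage 1's lower leg becomes R2‖(R3+R4) = 1033 Ω, so V_mid = 11.3 × 1033/1430 = 8.163 V.
Stage 2 is itself unloaded: V_out = V_mid × R4/(R3+R4) = 8.163 × 220/1046 = 1.72 V.

V_out ≈ 1.72 V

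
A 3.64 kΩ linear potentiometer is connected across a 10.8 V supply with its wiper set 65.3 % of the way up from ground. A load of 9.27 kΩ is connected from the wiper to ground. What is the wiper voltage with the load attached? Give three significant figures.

The wiper splits the pot into (1−α)R = 1.263 kΩ above and αR = 2.377 kΩ below.
Lower section ‖ load = 1.892 kΩ.
V_wiper = 10.8 × 1.892/(1.263 + 1.892) = 6.48 V.

V ≈ 6.48 V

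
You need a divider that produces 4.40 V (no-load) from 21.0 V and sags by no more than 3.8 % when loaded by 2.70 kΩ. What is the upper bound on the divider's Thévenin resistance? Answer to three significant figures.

Loading drop = R_th/(R_th + R_L) ≤ 0.0380, so R_th ≤ R_L · ε/(1−ε) = 2.70 kΩ × 0.0380/0.9620 = 107 Ω.

R_th ≤ 107 Ω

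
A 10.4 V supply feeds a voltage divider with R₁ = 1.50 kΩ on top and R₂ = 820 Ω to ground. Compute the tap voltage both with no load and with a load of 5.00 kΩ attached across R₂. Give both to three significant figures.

Open-circuit: V = 10.4 × 820/(1500 + 820) = 3.68 V.
With the load, R₂ becomes R₂‖R_L = 704.5 Ω, so V = 10.4 × 704.5/2204 = 3.32 V.

Unloaded: 3.68 V; loaded: 3.32 V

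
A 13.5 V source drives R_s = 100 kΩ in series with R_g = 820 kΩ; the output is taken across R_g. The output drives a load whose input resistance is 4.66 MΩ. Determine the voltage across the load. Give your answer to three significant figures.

The load sits in parallel with R_g: R_g‖R_L = (820 × 4660) / (820 + 4660) = 697.3 kΩ.
V_out = 13.5 × 697.3 / (100 + 697.3) = 13.5 × 697.3/797.3 = 11.8 V.

V_out ≈ 11.8 V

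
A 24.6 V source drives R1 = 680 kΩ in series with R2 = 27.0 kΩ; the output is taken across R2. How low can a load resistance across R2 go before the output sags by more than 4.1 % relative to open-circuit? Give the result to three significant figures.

R_L(min) ≈ 607 kΩ

Output resistance R_th = R1‖R2 = (680 × 27.0)/707.0 = 25.97 kΩ.
The fractional drop is R_th/(R_th + R_L); requiring this ≤ 0.0410 gives R_L ≥ R_th(1/0.0410 − 1) = 25.97 × 23.39 = 607 kΩ.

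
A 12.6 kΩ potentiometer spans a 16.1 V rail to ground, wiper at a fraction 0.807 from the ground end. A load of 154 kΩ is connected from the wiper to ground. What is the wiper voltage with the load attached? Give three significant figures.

The wiper splits the pot into (1−α)R = 2.432 kΩ above and αR = 10.17 kΩ below.
Lower section ‖ load = 9.538 kΩ.
V_wiper = 16.1 × 9.538/(2.432 + 9.538) = 12.8 V.

V ≈ 12.8 V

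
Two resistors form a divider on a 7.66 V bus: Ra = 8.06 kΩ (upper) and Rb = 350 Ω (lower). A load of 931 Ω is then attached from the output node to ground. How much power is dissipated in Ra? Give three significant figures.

Total resistance from the source is Ra + (Rb‖R_L) = 8314 Ω, so I = 7.66/8314 Ω = 0.9213 mA.
P = I²·Ra = (0.9213 mA)² × 8.06 kΩ = 6.84 mW.

P ≈ 6.84 mW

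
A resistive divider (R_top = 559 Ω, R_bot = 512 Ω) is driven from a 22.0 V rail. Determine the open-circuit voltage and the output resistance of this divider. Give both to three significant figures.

V_th is the open-circuit tap voltage: 22.0 × 512/(559 + 512) = 10.5 V.
With the supply zeroed, R_top and R_bot appear in parallel from the tap: R_th = R_top‖R_bot = (559 × 512)/1071 = 267 Ω.

V_th = 10.5 V, R_th = 267 Ω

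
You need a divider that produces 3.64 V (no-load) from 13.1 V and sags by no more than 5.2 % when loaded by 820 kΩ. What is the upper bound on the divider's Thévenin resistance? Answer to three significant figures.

Loading drop = R_th/(R_th + R_L) ≤ 0.0520, so R_th ≤ R_L · ε/(1−ε) = 820 kΩ × 0.0520/0.9480 = 45.0 kΩ.

R_th ≤ 45.0 kΩ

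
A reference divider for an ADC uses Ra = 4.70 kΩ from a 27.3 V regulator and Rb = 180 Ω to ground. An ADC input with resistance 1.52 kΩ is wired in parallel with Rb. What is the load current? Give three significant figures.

I_L ≈ 0.595 mA

Rb‖R_L = 160.9 Ω; V_out = 27.3 × 160.9/4861 = 0.9039 V.
I_L = V_out / R_L = 0.9039 / 1.52 kΩ = 0.595 mA.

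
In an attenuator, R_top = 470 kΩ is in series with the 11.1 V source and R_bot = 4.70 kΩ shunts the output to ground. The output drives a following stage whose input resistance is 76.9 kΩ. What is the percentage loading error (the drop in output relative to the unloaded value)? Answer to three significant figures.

5.71 %

The divider's output (Thévenin) resistance is R_top‖R_bot = 4.653 kΩ.
Fractional drop under load = R_th/(R_th + R_L) = 4.653 / (4.653 + 76.9) = 0.05706.
So the output falls by 5.71 %.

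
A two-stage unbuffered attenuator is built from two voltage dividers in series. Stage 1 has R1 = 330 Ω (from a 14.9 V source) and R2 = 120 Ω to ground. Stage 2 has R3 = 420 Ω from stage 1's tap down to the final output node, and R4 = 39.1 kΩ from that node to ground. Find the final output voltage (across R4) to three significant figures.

Stage 2 presents R3+R4 = 39520 Ω as a load on stage 1's tap.
Stage 1's lower leg becomes R2‖(R3+R4) = 119.6 Ω, so V_mid = 14.9 × 119.6/449.6 = 3.965 V.
Stage 2 is itself unloaded: V_out = V_mid × R4/(R3+R4) = 3.965 × 39100/39520 = 3.92 V.

V_out ≈ 3.92 V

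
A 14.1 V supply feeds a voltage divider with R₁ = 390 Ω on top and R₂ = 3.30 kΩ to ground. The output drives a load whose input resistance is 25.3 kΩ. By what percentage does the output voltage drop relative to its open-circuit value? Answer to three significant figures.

1.36 %

The divider's output (Thévenin) resistance is R₁‖R₂ = 348.8 Ω.
Fractional drop under load = R_th/(R_th + R_L) = 348.8 / (348.8 + 25300) = 0.01360.
So the output falls by 1.36 %.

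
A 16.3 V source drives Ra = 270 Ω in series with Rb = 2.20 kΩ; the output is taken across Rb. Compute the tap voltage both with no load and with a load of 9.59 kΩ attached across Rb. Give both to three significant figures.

Open-circuit: V = 16.3 × 2200/(270 + 2200) = 14.5 V.
With the load, Rb becomes Rb‖R_L = 1789 Ω, so V = 16.3 × 1789/2059 = 14.2 V.

Unloaded: 14.5 V; loaded: 14.2 V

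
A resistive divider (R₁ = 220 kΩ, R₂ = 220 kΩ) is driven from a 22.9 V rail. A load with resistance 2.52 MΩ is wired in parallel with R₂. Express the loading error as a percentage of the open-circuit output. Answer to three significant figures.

4.18 %

The divider's output (Thévenin) resistance is R₁‖R₂ = 110.0 kΩ.
Fractional drop under load = R_th/(R_th + R_L) = 110.0 / (110.0 + 2520) = 0.04183.
So the output falls by 4.18 %.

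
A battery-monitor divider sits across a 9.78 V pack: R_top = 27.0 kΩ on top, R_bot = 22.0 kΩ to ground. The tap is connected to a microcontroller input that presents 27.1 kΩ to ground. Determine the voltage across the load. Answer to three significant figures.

V_out ≈ 3.03 V

The load sits in parallel with R_bot: R_bot‖R_L = (22.0 × 27.1) / (22.0 + 27.1) = 12.14 kΩ.
V_out = 9.78 × 12.14 / (27.0 + 12.14) = 9.78 × 12.14/39.14 = 3.03 V.
(Unloaded it would have been 4.39 V.)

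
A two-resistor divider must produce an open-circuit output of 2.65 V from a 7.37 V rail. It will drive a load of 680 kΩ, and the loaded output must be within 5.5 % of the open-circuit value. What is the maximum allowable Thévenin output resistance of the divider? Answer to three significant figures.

Loading drop = R_th/(R_th + R_L) ≤ 0.0550, so R_th ≤ R_L · ε/(1−ε) = 680 kΩ × 0.0550/0.9450 = 39.6 kΩ.
(Any R1, R2 with R2/(R1+R2) = 0.360 and R1‖R2 ≤ 39.6 kΩ will meet the spec.)

R_th ≤ 39.6 kΩ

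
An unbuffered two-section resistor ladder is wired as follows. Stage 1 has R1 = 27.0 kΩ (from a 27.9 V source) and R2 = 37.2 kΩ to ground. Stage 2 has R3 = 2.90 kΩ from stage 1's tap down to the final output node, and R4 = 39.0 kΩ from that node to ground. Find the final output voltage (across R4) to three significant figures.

Stage 2 presents R3+R4 = 41.90 kΩ as a load on stage 1's tap.
Stage 1's lower leg becomes R2‖(R3+R4) = 19.71 kΩ, so V_mid = 27.9 × 19.71/46.71 = 11.77 V.
Stage 2 is itself unloaded: V_out = V_mid × R4/(R3+R4) = 11.77 × 39.0/41.90 = 11.0 V.

V_out ≈ 11.0 V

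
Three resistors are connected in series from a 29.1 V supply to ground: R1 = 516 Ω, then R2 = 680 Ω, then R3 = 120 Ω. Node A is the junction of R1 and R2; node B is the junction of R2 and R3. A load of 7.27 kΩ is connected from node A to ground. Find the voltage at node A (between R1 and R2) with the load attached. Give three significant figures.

Below node A the series string R2+R3 = 800.0 Ω sits in parallel with the 7270 Ω load: 720.7 Ω.
V_A = 29.1 × 720.7/(516 + 720.7) = 17.0 V.

V ≈ 17.0 V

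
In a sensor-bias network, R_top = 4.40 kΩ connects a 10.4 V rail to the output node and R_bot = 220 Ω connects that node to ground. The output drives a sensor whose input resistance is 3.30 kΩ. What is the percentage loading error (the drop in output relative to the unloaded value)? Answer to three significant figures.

The divider's output (Thévenin) resistance is R_top‖R_bot = 209.5 Ω.
Fractional drop under load = R_th/(R_th + R_L) = 209.5 / (209.5 + 3300) = 0.05970.
So the output falls by 5.97 %.

5.97 %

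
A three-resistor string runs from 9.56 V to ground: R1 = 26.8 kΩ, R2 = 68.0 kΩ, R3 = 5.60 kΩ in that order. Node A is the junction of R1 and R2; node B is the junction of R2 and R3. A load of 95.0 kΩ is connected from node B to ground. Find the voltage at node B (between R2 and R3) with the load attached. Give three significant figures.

V ≈ 0.505 V

At node B, R3 is in parallel with the load: R3‖R_L = 5.288 kΩ.
Below node A the resistance is R2 + (R3‖R_L) = 73.29 kΩ, so V_A = 9.56 × 73.29/100.1 = 7.000 V.
Then V_B = V_A × (R3‖R_L)/(R2 + R3‖R_L) = 7.000 × 5.288/73.29 = 0.505 V.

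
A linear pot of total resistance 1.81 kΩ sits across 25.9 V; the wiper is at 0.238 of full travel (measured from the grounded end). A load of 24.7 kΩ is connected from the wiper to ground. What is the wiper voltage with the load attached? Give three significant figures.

V ≈ 6.08 V

The wiper splits the pot into (1−α)R = 1379 Ω above and αR = 430.8 Ω below.
Lower section ‖ load = 423.4 Ω.
V_wiper = 25.9 × 423.4/(1379 + 423.4) = 6.08 V.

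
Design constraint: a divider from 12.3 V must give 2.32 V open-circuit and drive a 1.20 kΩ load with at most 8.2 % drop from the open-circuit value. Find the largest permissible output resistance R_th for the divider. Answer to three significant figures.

R_th ≤ 107 Ω

Loading drop = R_th/(R_th + R_L) ≤ 0.0820, so R_th ≤ R_L · ε/(1−ε) = 1.20 kΩ × 0.0820/0.9180 = 107 Ω.
(Any R1, R2 with R2/(R1+R2) = 0.189 and R1‖R2 ≤ 107 Ω will meet the spec.)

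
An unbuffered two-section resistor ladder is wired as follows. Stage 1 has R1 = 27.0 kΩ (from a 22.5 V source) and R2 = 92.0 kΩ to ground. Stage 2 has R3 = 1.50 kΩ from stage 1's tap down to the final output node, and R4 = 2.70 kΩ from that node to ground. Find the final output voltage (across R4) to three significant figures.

V_out ≈ 1.87 V

Stage 2 presents R3+R4 = 4.200 kΩ as a load on stage 1's tap.
Stage 1's lower leg becomes R2‖(R3+R4) = 4.017 kΩ, so V_mid = 22.5 × 4.017/31.02 = 2.914 V.
Stage 2 is itself unloaded: V_out = V_mid × R4/(R3+R4) = 2.914 × 2.70/4.200 = 1.87 V.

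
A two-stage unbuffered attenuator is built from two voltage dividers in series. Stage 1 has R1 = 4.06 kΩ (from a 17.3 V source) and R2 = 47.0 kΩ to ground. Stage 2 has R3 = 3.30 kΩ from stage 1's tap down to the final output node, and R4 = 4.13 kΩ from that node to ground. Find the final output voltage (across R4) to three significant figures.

Stage 2 presents R3+R4 = 7.430 kΩ as a load on stage 1's tap.
Stage 1's lower leg becomes R2‖(R3+R4) = 6.416 kΩ, so V_mid = 17.3 × 6.416/10.48 = 10.60 V.
Stage 2 is itself unloaded: V_out = V_mid × R4/(R3+R4) = 10.60 × 4.13/7.430 = 5.89 V.

V_out ≈ 5.89 V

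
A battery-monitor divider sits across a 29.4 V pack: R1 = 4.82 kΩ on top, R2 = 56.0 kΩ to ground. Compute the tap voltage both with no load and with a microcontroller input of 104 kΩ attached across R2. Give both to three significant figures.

Unloaded: 27.1 V; loaded: 26.0 V

Open-circuit: V = 29.4 × 56.0/(4.82 + 56.0) = 27.1 V.
With the load, R2 becomes R2‖R_L = 36.40 kΩ, so V = 29.4 × 36.40/41.22 = 26.0 V.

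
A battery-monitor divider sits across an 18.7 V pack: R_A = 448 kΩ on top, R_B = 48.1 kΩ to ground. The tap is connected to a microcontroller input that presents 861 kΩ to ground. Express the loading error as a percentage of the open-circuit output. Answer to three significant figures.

The divider's output (Thévenin) resistance is R_A‖R_B = 43.44 kΩ.
Fractional drop under load = R_th/(R_th + R_L) = 43.44 / (43.44 + 861) = 0.04803.
So the output falls by 4.80 %.

4.80 %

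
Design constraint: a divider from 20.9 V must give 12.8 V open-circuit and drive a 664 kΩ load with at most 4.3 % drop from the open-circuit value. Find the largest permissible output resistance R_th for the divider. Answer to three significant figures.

R_th ≤ 29.8 kΩ

Loading drop = R_th/(R_th + R_L) ≤ 0.0430, so R_th ≤ R_L · ε/(1−ε) = 664 kΩ × 0.0430/0.9570 = 29.8 kΩ.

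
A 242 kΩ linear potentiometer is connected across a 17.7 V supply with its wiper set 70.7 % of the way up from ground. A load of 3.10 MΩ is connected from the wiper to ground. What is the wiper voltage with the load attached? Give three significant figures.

V ≈ 12.3 V

The wiper splits the pot into (1−α)R = 70.91 kΩ above and αR = 171.1 kΩ below.
Lower section ‖ load = 162.1 kΩ.
V_wiper = 17.7 × 162.1/(70.91 + 162.1) = 12.3 V.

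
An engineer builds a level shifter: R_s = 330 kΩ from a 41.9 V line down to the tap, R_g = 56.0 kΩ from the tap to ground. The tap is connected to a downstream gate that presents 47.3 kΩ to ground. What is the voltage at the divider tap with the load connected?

The load sits in parallel with R_g: R_g‖R_L = (56.0 × 47.3) / (56.0 + 47.3) = 25.64 kΩ.
V_out = 41.9 × 25.64 / (330 + 25.64) = 41.9 × 25.64/355.6 = 3.02 V.

V_out ≈ 3.02 V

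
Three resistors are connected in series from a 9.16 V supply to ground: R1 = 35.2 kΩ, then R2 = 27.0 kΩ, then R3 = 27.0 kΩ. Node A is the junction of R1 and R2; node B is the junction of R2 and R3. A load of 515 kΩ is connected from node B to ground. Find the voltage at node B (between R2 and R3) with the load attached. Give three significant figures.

V ≈ 2.67 V

At node B, R3 is in parallel with the load: R3‖R_L = 25.65 kΩ.
Below node A the resistance is R2 + (R3‖R_L) = 52.65 kΩ, so V_A = 9.16 × 52.65/87.85 = 5.490 V.
Then V_B = V_A × (R3‖R_L)/(R2 + R3‖R_L) = 5.490 × 25.65/52.65 = 2.67 V.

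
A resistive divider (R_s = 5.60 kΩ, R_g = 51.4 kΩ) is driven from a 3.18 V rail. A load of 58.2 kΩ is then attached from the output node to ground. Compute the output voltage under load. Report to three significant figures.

V_out ≈ 2.64 V

The load sits in parallel with R_g: R_g‖R_L = (51.4 × 58.2) / (51.4 + 58.2) = 27.29 kΩ.
V_out = 3.18 × 27.29 / (5.60 + 27.29) = 3.18 × 27.29/32.89 = 2.64 V.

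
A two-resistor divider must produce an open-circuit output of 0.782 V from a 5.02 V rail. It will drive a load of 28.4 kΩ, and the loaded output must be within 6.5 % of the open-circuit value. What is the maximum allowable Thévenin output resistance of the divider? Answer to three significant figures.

R_th ≤ 1.97 kΩ

Loading drop = R_th/(R_th + R_L) ≤ 0.0650, so R_th ≤ R_L · ε/(1−ε) = 28.4 kΩ × 0.0650/0.9350 = 1.97 kΩ.
(Any R1, R2 with R2/(R1+R2) = 0.156 and R1‖R2 ≤ 1.97 kΩ will meet the spec.)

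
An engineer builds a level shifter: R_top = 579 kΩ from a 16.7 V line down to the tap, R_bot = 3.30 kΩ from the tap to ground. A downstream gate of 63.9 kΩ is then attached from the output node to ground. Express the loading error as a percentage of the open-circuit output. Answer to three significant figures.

4.88 %

The divider's output (Thévenin) resistance is R_top‖R_bot = 3.281 kΩ.
Fractional drop under load = R_th/(R_th + R_L) = 3.281 / (3.281 + 63.9) = 0.04884.
So the output falls by 4.88 %.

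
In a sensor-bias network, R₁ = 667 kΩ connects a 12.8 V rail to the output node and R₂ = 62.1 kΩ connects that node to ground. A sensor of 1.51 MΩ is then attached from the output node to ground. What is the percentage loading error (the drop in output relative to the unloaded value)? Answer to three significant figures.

The divider's output (Thévenin) resistance is R₁‖R₂ = 56.81 kΩ.
Fractional drop under load = R_th/(R_th + R_L) = 56.81 / (56.81 + 1510) = 0.03626.
So the output falls by 3.63 %.

3.63 %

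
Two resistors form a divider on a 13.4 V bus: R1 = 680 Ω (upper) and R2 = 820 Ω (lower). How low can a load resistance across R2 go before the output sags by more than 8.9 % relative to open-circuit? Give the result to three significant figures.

R_L(min) ≈ 3.81 kΩ

Output resistance R_th = R1‖R2 = (680 × 820)/1500 = 371.7 Ω.
The fractional drop is R_th/(R_th + R_L); requiring this ≤ 0.0890 gives R_L ≥ R_th(1/0.0890 − 1) = 371.7 × 10.24 = 3.81 kΩ.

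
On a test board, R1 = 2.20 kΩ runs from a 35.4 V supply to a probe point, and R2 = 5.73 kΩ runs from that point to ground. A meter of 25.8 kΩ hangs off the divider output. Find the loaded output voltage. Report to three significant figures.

V_out ≈ 24.1 V

The load sits in parallel with R2: R2‖R_L = (5.73 × 25.8) / (5.73 + 25.8) = 4.689 kΩ.
V_out = 35.4 × 4.689 / (2.20 + 4.689) = 35.4 × 4.689/6.889 = 24.1 V.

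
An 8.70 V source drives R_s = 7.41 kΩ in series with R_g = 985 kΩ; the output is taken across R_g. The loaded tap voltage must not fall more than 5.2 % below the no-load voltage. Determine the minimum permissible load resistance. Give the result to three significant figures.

Output resistance R_th = R_s‖R_g = (7.41 × 985)/992.4 = 7.355 kΩ.
The fractional drop is R_th/(R_th + R_L); requiring this ≤ 0.0520 gives R_L ≥ R_th(1/0.0520 − 1) = 7.355 × 18.23 = 134 kΩ.

R_L(min) ≈ 134 kΩ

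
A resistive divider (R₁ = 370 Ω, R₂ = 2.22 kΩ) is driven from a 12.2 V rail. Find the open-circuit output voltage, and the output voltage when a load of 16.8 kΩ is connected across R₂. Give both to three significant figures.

Unloaded: 10.5 V; loaded: 10.3 V

Open-circuit: V = 12.2 × 2220/(370 + 2220) = 10.5 V.
With the load, R₂ becomes R₂‖R_L = 1961 Ω, so V = 12.2 × 1961/2331 = 10.3 V.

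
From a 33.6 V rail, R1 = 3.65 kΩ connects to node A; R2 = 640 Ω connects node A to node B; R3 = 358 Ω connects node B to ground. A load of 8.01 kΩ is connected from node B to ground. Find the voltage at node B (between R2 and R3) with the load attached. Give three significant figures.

V ≈ 2.49 V

At node B, R3 is in parallel with the load: R3‖R_L = 342.7 Ω.
Below node A the resistance is R2 + (R3‖R_L) = 982.7 Ω, so V_A = 33.6 × 982.7/4633 = 7.127 V.
Then V_B = V_A × (R3‖R_L)/(R2 + R3‖R_L) = 7.127 × 342.7/982.7 = 2.49 V.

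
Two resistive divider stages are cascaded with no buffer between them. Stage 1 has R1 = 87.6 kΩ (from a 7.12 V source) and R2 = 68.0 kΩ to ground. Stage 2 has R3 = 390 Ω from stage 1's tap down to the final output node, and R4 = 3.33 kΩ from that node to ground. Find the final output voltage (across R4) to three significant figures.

Stage 2 presents R3+R4 = 3720 Ω as a load on stage 1's tap.
Stage 1's lower leg becomes R2‖(R3+R4) = 3527 Ω, so V_mid = 7.12 × 3527/91130 = 0.2756 V.
Stage 2 is itself unloaded: V_out = V_mid × R4/(R3+R4) = 0.2756 × 3330/3720 = 0.247 V.

V_out ≈ 0.247 V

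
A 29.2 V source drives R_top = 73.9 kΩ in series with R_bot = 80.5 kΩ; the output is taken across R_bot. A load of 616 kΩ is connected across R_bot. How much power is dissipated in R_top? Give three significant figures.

Total resistance from the source is R_top + (R_bot‖R_L) = 145.1 kΩ, so I = 29.2/145.1 kΩ = 0.2012 mA.
P = I²·R_top = (0.2012 mA)² × 73.9 kΩ = 2.99 mW.

P ≈ 2.99 mW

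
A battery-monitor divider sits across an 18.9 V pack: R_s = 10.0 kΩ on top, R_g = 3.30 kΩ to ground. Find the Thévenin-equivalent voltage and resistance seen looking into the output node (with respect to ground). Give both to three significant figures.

V_th = 4.69 V, R_th = 2.48 kΩ

V_th is the open-circuit tap voltage: 18.9 × 3.30/(10.0 + 3.30) = 4.69 V.
With the supply zeroed, R_s and R_g appear in parallel from the tap: R_th = R_s‖R_g = (10.0 × 3.30)/13.30 = 2.48 kΩ.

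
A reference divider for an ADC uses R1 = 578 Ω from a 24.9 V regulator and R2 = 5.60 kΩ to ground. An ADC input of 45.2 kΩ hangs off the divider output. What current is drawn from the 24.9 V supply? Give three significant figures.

R2‖R_L = 4983 Ω, so the source sees R1 + R2‖R_L = 5561 Ω.
I = 24.9 V / 5561 Ω = 4.48 mA.

I ≈ 4.48 mA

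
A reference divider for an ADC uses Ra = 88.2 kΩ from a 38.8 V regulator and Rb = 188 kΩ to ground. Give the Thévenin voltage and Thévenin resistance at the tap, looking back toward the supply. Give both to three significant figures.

V_th is the open-circuit tap voltage: 38.8 × 188/(88.2 + 188) = 26.4 V.
With the supply zeroed, Ra and Rb appear in parallel from the tap: R_th = Ra‖Rb = (88.2 × 188)/276.2 = 60.0 kΩ.

V_th = 26.4 V, R_th = 60.0 kΩ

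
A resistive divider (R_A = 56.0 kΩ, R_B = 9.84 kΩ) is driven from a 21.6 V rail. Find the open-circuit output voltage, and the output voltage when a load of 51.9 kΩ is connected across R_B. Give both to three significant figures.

Unloaded: 3.23 V; loaded: 2.78 V

Open-circuit: V = 21.6 × 9.84/(56.0 + 9.84) = 3.23 V.
With the load, R_B becomes R_B‖R_L = 8.272 kΩ, so V = 21.6 × 8.272/64.27 = 2.78 V.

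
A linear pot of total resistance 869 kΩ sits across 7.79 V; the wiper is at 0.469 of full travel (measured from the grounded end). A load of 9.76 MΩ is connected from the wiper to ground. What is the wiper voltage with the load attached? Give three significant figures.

The wiper splits the pot into (1−α)R = 461.4 kΩ above and αR = 407.6 kΩ below.
Lower section ‖ load = 391.2 kΩ.
V_wiper = 7.79 × 391.2/(461.4 + 391.2) = 3.57 V.

V ≈ 3.57 V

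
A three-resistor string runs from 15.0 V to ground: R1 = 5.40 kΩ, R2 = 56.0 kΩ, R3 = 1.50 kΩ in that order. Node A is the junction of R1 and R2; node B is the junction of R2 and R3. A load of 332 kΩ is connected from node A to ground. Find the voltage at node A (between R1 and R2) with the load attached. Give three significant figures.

Below node A the series string R2+R3 = 57.50 kΩ sits in parallel with the 332 kΩ load: 49.01 kΩ.
V_A = 15.0 × 49.01/(5.40 + 49.01) = 13.5 V.

V ≈ 13.5 V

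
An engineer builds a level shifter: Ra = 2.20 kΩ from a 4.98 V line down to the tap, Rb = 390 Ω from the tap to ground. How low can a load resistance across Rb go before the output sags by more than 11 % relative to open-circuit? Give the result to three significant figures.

Output resistance R_th = Ra‖Rb = (2200 × 390)/2590 = 331.3 Ω.
The fractional drop is R_th/(R_th + R_L); requiring this ≤ 0.110 gives R_L ≥ R_th(1/0.110 − 1) = 331.3 × 8.091 = 2.68 kΩ.

R_L(min) ≈ 2.68 kΩ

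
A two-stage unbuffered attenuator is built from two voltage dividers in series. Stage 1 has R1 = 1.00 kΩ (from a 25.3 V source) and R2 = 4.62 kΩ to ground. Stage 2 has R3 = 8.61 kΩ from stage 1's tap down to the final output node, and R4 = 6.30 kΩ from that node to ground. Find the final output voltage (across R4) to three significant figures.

V_out ≈ 8.33 V

Stage 2 presents R3+R4 = 14.91 kΩ as a load on stage 1's tap.
Stage 1's lower leg becomes R2‖(R3+R4) = 3.527 kΩ, so V_mid = 25.3 × 3.527/4.527 = 19.71 V.
Stage 2 is itself unloaded: V_out = V_mid × R4/(R3+R4) = 19.71 × 6.30/14.91 = 8.33 V.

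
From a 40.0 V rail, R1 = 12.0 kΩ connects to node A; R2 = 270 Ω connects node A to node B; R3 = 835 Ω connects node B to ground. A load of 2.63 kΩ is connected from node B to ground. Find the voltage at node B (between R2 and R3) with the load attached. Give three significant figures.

V ≈ 1.96 V

At node B, R3 is in parallel with the load: R3‖R_L = 633.8 Ω.
Below node A the resistance is R2 + (R3‖R_L) = 903.8 Ω, so V_A = 40.0 × 903.8/12900 = 2.802 V.
Then V_B = V_A × (R3‖R_L)/(R2 + R3‖R_L) = 2.802 × 633.8/903.8 = 1.96 V.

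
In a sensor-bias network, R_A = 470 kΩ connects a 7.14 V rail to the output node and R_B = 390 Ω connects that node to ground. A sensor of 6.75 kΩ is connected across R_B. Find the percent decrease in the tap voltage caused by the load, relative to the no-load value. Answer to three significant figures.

5.46 %

The divider's output (Thévenin) resistance is R_A‖R_B = 389.7 Ω.
Fractional drop under load = R_th/(R_th + R_L) = 389.7 / (389.7 + 6750) = 0.05458.
So the output falls by 5.46 %.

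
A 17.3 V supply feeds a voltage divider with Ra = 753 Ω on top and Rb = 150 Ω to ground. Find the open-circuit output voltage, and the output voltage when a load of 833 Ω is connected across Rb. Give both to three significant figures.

Unloaded: 2.87 V; loaded: 2.50 V

Open-circuit: V = 17.3 × 150/(753 + 150) = 2.87 V.
With the load, Rb becomes Rb‖R_L = 127.1 Ω, so V = 17.3 × 127.1/880.1 = 2.50 V.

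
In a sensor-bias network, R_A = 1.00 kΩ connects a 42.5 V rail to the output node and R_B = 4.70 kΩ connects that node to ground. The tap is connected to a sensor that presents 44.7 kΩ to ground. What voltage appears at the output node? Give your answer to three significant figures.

The load sits in parallel with R_B: R_B‖R_L = (4.70 × 44.7) / (4.70 + 44.7) = 4.253 kΩ.
V_out = 42.5 × 4.253 / (1.00 + 4.253) = 42.5 × 4.253/5.253 = 34.4 V.
(Unloaded it would have been 35.0 V.)

V_out ≈ 34.4 V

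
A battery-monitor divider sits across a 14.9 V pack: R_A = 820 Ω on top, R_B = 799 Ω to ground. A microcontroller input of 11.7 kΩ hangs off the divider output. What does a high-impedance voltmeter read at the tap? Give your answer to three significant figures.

V_out ≈ 7.11 V

The load sits in parallel with R_B: R_B‖R_L = (799 × 11700) / (799 + 11700) = 747.9 Ω.
V_out = 14.9 × 747.9 / (820 + 747.9) = 14.9 × 747.9/1568 = 7.11 V.
(Unloaded it would have been 7.35 V.)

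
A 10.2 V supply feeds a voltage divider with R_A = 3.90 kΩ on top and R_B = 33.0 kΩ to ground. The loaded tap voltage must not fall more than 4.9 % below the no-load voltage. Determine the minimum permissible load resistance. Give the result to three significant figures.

R_L(min) ≈ 67.7 kΩ

Output resistance R_th = R_A‖R_B = (3.90 × 33.0)/36.90 = 3.488 kΩ.
The fractional drop is R_th/(R_th + R_L); requiring this ≤ 0.0490 gives R_L ≥ R_th(1/0.0490 − 1) = 3.488 × 19.41 = 67.7 kΩ.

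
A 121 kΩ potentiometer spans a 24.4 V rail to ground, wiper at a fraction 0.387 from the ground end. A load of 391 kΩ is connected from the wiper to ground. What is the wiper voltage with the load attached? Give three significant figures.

V ≈ 8.80 V

The wiper splits the pot into (1−α)R = 74.17 kΩ above and αR = 46.83 kΩ below.
Lower section ‖ load = 41.82 kΩ.
V_wiper = 24.4 × 41.82/(74.17 + 41.82) = 8.80 V.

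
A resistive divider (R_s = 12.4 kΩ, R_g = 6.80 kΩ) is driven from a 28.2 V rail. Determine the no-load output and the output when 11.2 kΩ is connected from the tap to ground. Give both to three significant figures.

Open-circuit: V = 28.2 × 6.80/(12.4 + 6.80) = 9.99 V.
With the load, R_g becomes R_g‖R_L = 4.231 kΩ, so V = 28.2 × 4.231/16.63 = 7.17 V.

Unloaded: 9.99 V; loaded: 7.17 V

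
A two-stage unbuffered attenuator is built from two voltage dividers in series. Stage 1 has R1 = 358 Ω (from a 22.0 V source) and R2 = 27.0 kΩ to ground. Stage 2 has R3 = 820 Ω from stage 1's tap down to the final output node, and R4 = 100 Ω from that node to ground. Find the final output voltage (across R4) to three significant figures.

V_out ≈ 1.71 V

Stage 2 presents R3+R4 = 920.0 Ω as a load on stage 1's tap.
Stage 1's lower leg becomes R2‖(R3+R4) = 889.7 Ω, so V_mid = 22.0 × 889.7/1248 = 15.69 V.
Stage 2 is itself unloaded: V_out = V_mid × R4/(R3+R4) = 15.69 × 100/920.0 = 1.71 V.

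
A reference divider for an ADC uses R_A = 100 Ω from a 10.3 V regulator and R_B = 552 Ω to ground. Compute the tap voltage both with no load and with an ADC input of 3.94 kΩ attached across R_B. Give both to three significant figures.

Open-circuit: V = 10.3 × 552/(100 + 552) = 8.72 V.
With the load, R_B becomes R_B‖R_L = 484.2 Ω, so V = 10.3 × 484.2/584.2 = 8.54 V.

Unloaded: 8.72 V; loaded: 8.54 V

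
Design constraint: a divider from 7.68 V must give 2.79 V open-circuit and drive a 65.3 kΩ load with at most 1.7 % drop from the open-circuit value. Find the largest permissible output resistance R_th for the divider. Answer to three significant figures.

R_th ≤ 1.13 kΩ

Loading drop = R_th/(R_th + R_L) ≤ 0.0170, so R_th ≤ R_L · ε/(1−ε) = 65.3 kΩ × 0.0170/0.9830 = 1.13 kΩ.
(Any R1, R2 with R2/(R1+R2) = 0.363 and R1‖R2 ≤ 1.13 kΩ will meet the spec.)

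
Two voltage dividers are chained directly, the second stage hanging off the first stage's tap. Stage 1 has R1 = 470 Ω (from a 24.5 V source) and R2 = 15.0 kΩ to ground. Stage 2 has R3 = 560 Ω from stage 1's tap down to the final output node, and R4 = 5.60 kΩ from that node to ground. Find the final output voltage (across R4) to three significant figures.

V_out ≈ 20.1 V

Stage 2 presents R3+R4 = 6160 Ω as a load on stage 1's tap.
Stage 1's lower leg becomes R2‖(R3+R4) = 4367 Ω, so V_mid = 24.5 × 4367/4837 = 22.12 V.
Stage 2 is itself unloaded: V_out = V_mid × R4/(R3+R4) = 22.12 × 5600/6160 = 20.1 V.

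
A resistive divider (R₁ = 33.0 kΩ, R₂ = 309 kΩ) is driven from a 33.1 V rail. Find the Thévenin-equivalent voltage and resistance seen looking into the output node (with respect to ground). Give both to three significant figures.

V_th = 29.9 V, R_th = 29.8 kΩ

V_th is the open-circuit tap voltage: 33.1 × 309/(33.0 + 309) = 29.9 V.
With the supply zeroed, R₁ and R₂ appear in parallel from the tap: R_th = R₁‖R₂ = (33.0 × 309)/342.0 = 29.8 kΩ.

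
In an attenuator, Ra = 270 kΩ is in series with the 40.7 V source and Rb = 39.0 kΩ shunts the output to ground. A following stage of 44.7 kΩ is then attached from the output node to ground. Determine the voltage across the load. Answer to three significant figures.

V_out ≈ 2.91 V

The load sits in parallel with Rb: Rb‖R_L = (39.0 × 44.7) / (39.0 + 44.7) = 20.83 kΩ.
V_out = 40.7 × 20.83 / (270 + 20.83) = 40.7 × 20.83/290.8 = 2.91 V.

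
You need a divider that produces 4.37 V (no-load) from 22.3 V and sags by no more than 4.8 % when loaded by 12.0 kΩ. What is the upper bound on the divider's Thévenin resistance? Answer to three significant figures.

R_th ≤ 605 Ω

Loading drop = R_th/(R_th + R_L) ≤ 0.0480, so R_th ≤ R_L · ε/(1−ε) = 12.0 kΩ × 0.0480/0.9520 = 605 Ω.
(Any R1, R2 with R2/(R1+R2) = 0.196 and R1‖R2 ≤ 605 Ω will meet the spec.)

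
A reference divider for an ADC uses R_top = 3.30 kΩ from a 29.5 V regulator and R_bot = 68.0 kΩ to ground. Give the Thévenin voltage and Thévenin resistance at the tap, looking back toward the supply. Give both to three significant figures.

V_th = 28.1 V, R_th = 3.15 kΩ

V_th is the open-circuit tap voltage: 29.5 × 68.0/(3.30 + 68.0) = 28.1 V.
With the supply zeroed, R_top and R_bot appear in parallel from the tap: R_th = R_top‖R_bot = (3.30 × 68.0)/71.30 = 3.15 kΩ.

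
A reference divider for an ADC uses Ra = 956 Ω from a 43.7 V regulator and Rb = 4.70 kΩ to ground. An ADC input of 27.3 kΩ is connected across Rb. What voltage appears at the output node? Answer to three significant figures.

V_out ≈ 35.3 V

The load sits in parallel with Rb: Rb‖R_L = (4700 × 27300) / (4700 + 27300) = 4010 Ω.
V_out = 43.7 × 4010 / (956 + 4010) = 43.7 × 4010/4966 = 35.3 V.
(Unloaded it would have been 36.3 V.)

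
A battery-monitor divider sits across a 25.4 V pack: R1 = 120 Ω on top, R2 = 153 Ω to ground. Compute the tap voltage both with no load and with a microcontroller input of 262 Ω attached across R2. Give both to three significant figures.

Open-circuit: V = 25.4 × 153/(120 + 153) = 14.2 V.
With the load, R2 becomes R2‖R_L = 96.59 Ω, so V = 25.4 × 96.59/216.6 = 11.3 V.

Unloaded: 14.2 V; loaded: 11.3 V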